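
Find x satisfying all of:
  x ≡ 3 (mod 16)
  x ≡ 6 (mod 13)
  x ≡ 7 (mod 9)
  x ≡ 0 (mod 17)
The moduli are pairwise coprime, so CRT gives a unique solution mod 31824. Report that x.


Product of moduli M = 16 · 13 · 9 · 17 = 31824.
Merge one congruence at a time:
  Start: x ≡ 3 (mod 16).
  Combine with x ≡ 6 (mod 13); new modulus lcm = 208.
    Write x = 3 + 16·t and substitute into x ≡ 6 (mod 13): 16·t ≡ 6 − 3 = 3 (mod 13).
    Reduce coefficients mod 13: 3·t ≡ 3 (mod 13).
    The inverse of 3 mod 13 is 9 (since 3·9 = 27 = 2·13 + 1), so t ≡ 9·3 = 27 ≡ 1 (mod 13).
    Then x = 3 + 16·1 = 19, valid modulo lcm(16, 13) = 208: x ≡ 19 (mod 208).
  Combine with x ≡ 7 (mod 9); new modulus lcm = 1872.
    Write x = 19 + 208·t and substitute into x ≡ 7 (mod 9): 208·t ≡ 7 − 19 = -12 (mod 9).
    Reduce coefficients mod 9: 1·t ≡ 6 (mod 9).
    So t ≡ 6 (mod 9).
    Then x = 19 + 208·6 = 1267, valid modulo lcm(208, 9) = 1872: x ≡ 1267 (mod 1872).
  Combine with x ≡ 0 (mod 17); new modulus lcm = 31824.
    Write x = 1267 + 1872·t and substitute into x ≡ 0 (mod 17): 1872·t ≡ 0 − 1267 = -1267 (mod 17).
    Reduce coefficients mod 17: 2·t ≡ 8 (mod 17).
    The inverse of 2 mod 17 is 9 (since 2·9 = 18 = 1·17 + 1), so t ≡ 9·8 = 72 ≡ 4 (mod 17).
    Then x = 1267 + 1872·4 = 8755, valid modulo lcm(1872, 17) = 31824: x ≡ 8755 (mod 31824).
Verify against each original: 8755 mod 16 = 3, 8755 mod 13 = 6, 8755 mod 9 = 7, 8755 mod 17 = 0.

x ≡ 8755 (mod 31824).


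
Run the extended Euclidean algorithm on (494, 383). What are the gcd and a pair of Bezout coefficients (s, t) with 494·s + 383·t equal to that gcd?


Euclidean algorithm on (494, 383) — divide until remainder is 0:
  494 = 1 · 383 + 111
  383 = 3 · 111 + 50
  111 = 2 · 50 + 11
  50 = 4 · 11 + 6
  11 = 1 · 6 + 5
  6 = 1 · 5 + 1
  5 = 5 · 1 + 0
gcd(494, 383) = 1.
Track Bezout coefficients alongside the remainders: start with r₀ = 494 = a·1 + b·0 (s = 1, t = 0) and r₁ = 383 = a·0 + b·1 (s = 0, t = 1); each new remainder r_{k+1} = r_{k-1} − q_k·r_k inherits s_{k+1} = s_{k-1} − q_k·s_k, t_{k+1} = t_{k-1} − q_k·t_k, so r_k = a·s_k + b·t_k at every step:
  q = 1: r = 111, s = 1 − 1·0 = 1, t = 0 − 1·1 = -1  (check: 494·1 + 383·(-1) = 111)
  q = 3: r = 50, s = 0 − 3·1 = -3, t = 1 − 3·(-1) = 4  (check: 494·(-3) + 383·4 = 50)
  q = 2: r = 11, s = 1 − 2·(-3) = 7, t = -1 − 2·4 = -9  (check: 494·7 + 383·(-9) = 11)
  q = 4: r = 6, s = -3 − 4·7 = -31, t = 4 − 4·(-9) = 40  (check: 494·(-31) + 383·40 = 6)
  q = 1: r = 5, s = 7 − 1·(-31) = 38, t = -9 − 1·40 = -49  (check: 494·38 + 383·(-49) = 5)
  q = 1: r = 1, s = -31 − 1·38 = -69, t = 40 − 1·(-49) = 89  (check: 494·(-69) + 383·89 = 1)
The row with r = 1 (the gcd) gives the Bezout coefficients s = -69, t = 89.
Result: 494 · (-69) + 383 · (89) = 1.

gcd(494, 383) = 1; s = -69, t = 89 (check: 494·(-69) + 383·89 = 1).


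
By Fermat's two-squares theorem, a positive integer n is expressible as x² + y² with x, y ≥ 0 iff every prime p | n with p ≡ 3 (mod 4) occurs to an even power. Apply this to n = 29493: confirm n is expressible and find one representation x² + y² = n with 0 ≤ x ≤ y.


Step 1: Factor n = 29493 = 3^2 · 29 · 113.
Step 2: Check the mod-4 condition on each prime factor: 3 ≡ 3 (mod 4), exponent 2 (must be even); 29 ≡ 1 (mod 4), exponent 1; 113 ≡ 1 (mod 4), exponent 1.
All primes ≡ 3 (mod 4) appear to even exponent (or don't appear), so by the two-squares theorem n IS expressible as a sum of two squares.
Step 3: Build a representation. Group n = k² · m with k = 3 and m = 29 · 113 = 3277 (a product of primes ≡ 1 (mod 4)); a representation of m scales to one of n via (k·x)² + (k·y)² = k²(x² + y²). Each prime p ≡ 1 (mod 4) is itself a sum of two squares; find a² by testing p − a² for a perfect square:
  29: 29 − 1² = 28, 29 − 2² = 25 = 5² ⇒ 29 = 2² + 5².
  113: 113 − 1² = 112, 113 − 2² = 109, 113 − 3² = 104, 113 − 4² = 97, 113 − 5² = 88, 113 − 6² = 77, 113 − 7² = 64 = 8² ⇒ 113 = 7² + 8².
  Combine using the Brahmagupta–Fibonacci identity (a² + b²)(c² + d²) = (ac − bd)² + (ad + bc)² = (ac + bd)² + (ad − bc)²:
  29 · 113 = 3277: from (2² + 5²)(7² + 8²), take (2·7 − 5·8, 2·8 + 5·7) = (14 − 40, 16 + 35) = (-26, 51); dropping signs (only squares matter) gives (26, 51); check 26² + 51² = 676 + 2601 = 3277 ✓.
  Scale by k = 3: (3·26, 3·51) = (78, 153).
Step 4: Order so x ≤ y and verify: 78² + 153² = 6084 + 23409 = 29493 = n. ✓

n = 29493 = 78² + 153² (one valid representation with x ≤ y).


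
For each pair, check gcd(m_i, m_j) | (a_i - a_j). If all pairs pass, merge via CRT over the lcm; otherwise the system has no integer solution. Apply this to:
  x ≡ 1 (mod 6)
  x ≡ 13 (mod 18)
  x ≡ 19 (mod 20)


Moduli 6, 18, 20 are not pairwise coprime, so CRT works modulo lcm(m_i) when all pairwise compatibility conditions hold.
Pairwise compatibility: gcd(m_i, m_j) must divide a_i - a_j for every pair.
Merge one congruence at a time:
  Start: x ≡ 1 (mod 6).
  Combine with x ≡ 13 (mod 18): gcd(6, 18) = 6; 13 - 1 = 12, which IS divisible by 6, so compatible.
    Write x = 1 + 6·t and substitute into x ≡ 13 (mod 18): 6·t ≡ 13 − 1 = 12 (mod 18).
    Divide the congruence (and modulus) by g = 6: 1·t ≡ 2 (mod 3).
    So t ≡ 2 (mod 3).
    Then x = 1 + 6·2 = 13, valid modulo lcm(6, 18) = 18: x ≡ 13 (mod 18).
  Combine with x ≡ 19 (mod 20): gcd(18, 20) = 2; 19 - 13 = 6, which IS divisible by 2, so compatible.
    Write x = 13 + 18·t and substitute into x ≡ 19 (mod 20): 18·t ≡ 19 − 13 = 6 (mod 20).
    Divide the congruence (and modulus) by g = 2: 9·t ≡ 3 (mod 10).
    The inverse of 9 mod 10 is 9 (since 9·9 = 81 = 8·10 + 1), so t ≡ 9·3 = 27 ≡ 7 (mod 10).
    Then x = 13 + 18·7 = 139, valid modulo lcm(18, 20) = 180: x ≡ 139 (mod 180).
Verify: 139 mod 6 = 1, 139 mod 18 = 13, 139 mod 20 = 19.

x ≡ 139 (mod 180).


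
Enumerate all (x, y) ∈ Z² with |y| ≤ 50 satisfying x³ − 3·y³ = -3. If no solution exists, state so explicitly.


The equation is x³ - 3y³ = -3. For fixed y, x³ = 3·y³ − 3, so a solution requires the RHS to be a perfect cube.
Strategy: iterate y from -50 to 50, compute RHS = 3·y³ − 3, and check whether it is a (positive or negative) perfect cube.
Check small values of y:
  y = 0: RHS = -3 is not a perfect cube.
  y = 1: RHS = 0 = (0)³ ⇒ x = 0 works.
  y = -1: RHS = -6 is not a perfect cube.
  y = 2: RHS = 21 is not a perfect cube.
  y = -2: RHS = -27 = (-3)³ ⇒ x = -3 works.
  y = 3: RHS = 78 is not a perfect cube.
  y = -3: RHS = -84 is not a perfect cube.
Continuing the search up to |y| = 50 finds no further solutions beyond those listed.
Collected solutions: (0, 1), (-3, -2).

Solutions (with |y| ≤ 50): (0, 1), (-3, -2).


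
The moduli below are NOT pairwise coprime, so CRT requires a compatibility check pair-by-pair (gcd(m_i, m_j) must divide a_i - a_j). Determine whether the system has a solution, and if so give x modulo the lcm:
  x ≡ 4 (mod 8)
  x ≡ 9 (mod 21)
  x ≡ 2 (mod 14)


Moduli 8, 21, 14 are not pairwise coprime, so CRT works modulo lcm(m_i) when all pairwise compatibility conditions hold.
Pairwise compatibility: gcd(m_i, m_j) must divide a_i - a_j for every pair.
Merge one congruence at a time:
  Start: x ≡ 4 (mod 8).
  Combine with x ≡ 9 (mod 21): gcd(8, 21) = 1; 9 - 4 = 5, which IS divisible by 1, so compatible.
    Write x = 4 + 8·t and substitute into x ≡ 9 (mod 21): 8·t ≡ 9 − 4 = 5 (mod 21).
    The inverse of 8 mod 21 is 8 (since 8·8 = 64 = 3·21 + 1), so t ≡ 8·5 = 40 ≡ 19 (mod 21).
    Then x = 4 + 8·19 = 156, valid modulo lcm(8, 21) = 168: x ≡ 156 (mod 168).
  Combine with x ≡ 2 (mod 14): gcd(168, 14) = 14; 2 - 156 = -154, which IS divisible by 14, so compatible.
    Write x = 156 + 168·t and substitute into x ≡ 2 (mod 14): 168·t ≡ 2 − 156 = -154 (mod 14).
    Divide the congruence (and modulus) by g = 14: 12·t ≡ -11 (mod 1).
    Modulo 1 every t works; take t = 0.
    Then x = 156 + 168·0 = 156, valid modulo lcm(168, 14) = 168: x ≡ 156 (mod 168).
Verify: 156 mod 8 = 4, 156 mod 21 = 9, 156 mod 14 = 2.

x ≡ 156 (mod 168).


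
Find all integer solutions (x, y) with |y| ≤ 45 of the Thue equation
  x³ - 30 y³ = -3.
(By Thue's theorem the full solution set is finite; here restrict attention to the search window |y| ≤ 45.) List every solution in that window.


The equation is x³ - 30y³ = -3. For fixed y, x³ = 30·y³ − 3, so a solution requires the RHS to be a perfect cube.
Strategy: iterate y from -45 to 45, compute RHS = 30·y³ − 3, and check whether it is a (positive or negative) perfect cube.
Check small values of y:
  y = 0: RHS = -3 is not a perfect cube.
  y = 1: RHS = 27 = (3)³ ⇒ x = 3 works.
  y = -1: RHS = -33 is not a perfect cube.
  y = 2: RHS = 237 is not a perfect cube.
  y = -2: RHS = -243 is not a perfect cube.
  y = 3: RHS = 807 is not a perfect cube.
  y = -3: RHS = -813 is not a perfect cube.
Continuing the search up to |y| = 45 finds no further solutions beyond those listed.
Collected solutions: (3, 1).

Solutions (with |y| ≤ 45): (3, 1).


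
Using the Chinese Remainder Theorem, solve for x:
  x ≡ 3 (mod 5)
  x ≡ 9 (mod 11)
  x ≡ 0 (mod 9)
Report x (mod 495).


Moduli 5, 11, 9 are pairwise coprime; by CRT there is a unique solution modulo M = 5 · 11 · 9 = 495.
Solve pairwise, accumulating the modulus:
  Start with x ≡ 3 (mod 5).
  Combine with x ≡ 9 (mod 11): since gcd(5, 11) = 1, we get a unique residue mod 55.
    Write x = 3 + 5·t and substitute into x ≡ 9 (mod 11): 5·t ≡ 9 − 3 = 6 (mod 11).
    The inverse of 5 mod 11 is 9 (since 5·9 = 45 = 4·11 + 1), so t ≡ 9·6 = 54 ≡ 10 (mod 11).
    Then x = 3 + 5·10 = 53, valid modulo lcm(5, 11) = 55: x ≡ 53 (mod 55).
  Combine with x ≡ 0 (mod 9): since gcd(55, 9) = 1, we get a unique residue mod 495.
    Write x = 53 + 55·t and substitute into x ≡ 0 (mod 9): 55·t ≡ 0 − 53 = -53 (mod 9).
    Reduce coefficients mod 9: 1·t ≡ 1 (mod 9).
    So t ≡ 1 (mod 9).
    Then x = 53 + 55·1 = 108, valid modulo lcm(55, 9) = 495: x ≡ 108 (mod 495).
Verify: 108 mod 5 = 3 ✓, 108 mod 11 = 9 ✓, 108 mod 9 = 0 ✓.

x ≡ 108 (mod 495).


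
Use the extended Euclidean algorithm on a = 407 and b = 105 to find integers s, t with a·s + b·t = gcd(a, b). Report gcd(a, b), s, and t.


Euclidean algorithm on (407, 105) — divide until remainder is 0:
  407 = 3 · 105 + 92
  105 = 1 · 92 + 13
  92 = 7 · 13 + 1
  13 = 13 · 1 + 0
gcd(407, 105) = 1.
Track Bezout coefficients alongside the remainders: start with r₀ = 407 = a·1 + b·0 (s = 1, t = 0) and r₁ = 105 = a·0 + b·1 (s = 0, t = 1); each new remainder r_{k+1} = r_{k-1} − q_k·r_k inherits s_{k+1} = s_{k-1} − q_k·s_k, t_{k+1} = t_{k-1} − q_k·t_k, so r_k = a·s_k + b·t_k at every step:
  q = 3: r = 92, s = 1 − 3·0 = 1, t = 0 − 3·1 = -3  (check: 407·1 + 105·(-3) = 92)
  q = 1: r = 13, s = 0 − 1·1 = -1, t = 1 − 1·(-3) = 4  (check: 407·(-1) + 105·4 = 13)
  q = 7: r = 1, s = 1 − 7·(-1) = 8, t = -3 − 7·4 = -31  (check: 407·8 + 105·(-31) = 1)
The row with r = 1 (the gcd) gives the Bezout coefficients s = 8, t = -31.
Result: 407 · (8) + 105 · (-31) = 1.

gcd(407, 105) = 1; s = 8, t = -31 (check: 407·8 + 105·(-31) = 1).


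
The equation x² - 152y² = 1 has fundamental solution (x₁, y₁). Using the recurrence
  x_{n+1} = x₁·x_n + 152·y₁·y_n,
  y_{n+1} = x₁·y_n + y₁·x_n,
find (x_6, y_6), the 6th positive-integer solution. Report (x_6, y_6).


Step 1: Find the fundamental solution (x₁, y₁) of x² - 152y² = 1.
  Expand √152 as a continued fraction. a₀ = ⌊√152⌋ = 12; iterate m_{k+1} = d_k·a_k − m_k, d_{k+1} = (152 − m_{k+1}²)/d_k, a_{k+1} = ⌊(a₀ + m_{k+1})/d_{k+1}⌋ (starting m₀ = 0, d₀ = 1), with convergents p_k = a_k·p_{k-1} + p_{k-2}, q_k = a_k·q_{k-1} + q_{k-2} (p₋₁ = 1, q₋₁ = 0):
  k = 0: a₀ = 12; p₀/q₀ = 12/1; p₀² − 152·q₀² = 144 − 152 = -8.
  k = 1: m = 12, d = 8, a = ⌊(12 + 12)/8⌋ = 3; p/q = (3·12 + 1)/(3·1 + 0) = 37/3; p² − 152·q² = 1369 − 1368 = 1.
  The first convergent with p² − 152·q² = 1 gives the fundamental solution (x₁, y₁) = (37, 3).
Step 2: Apply the recurrence (x_{n+1}, y_{n+1}) = (x₁x_n + 152y₁y_n, x₁y_n + y₁x_n) repeatedly.
  From (x_1, y_1) = (37, 3): x_2 = 37·37 + 152·3·3 = 2737; y_2 = 37·3 + 3·37 = 222.
  From (x_2, y_2) = (2737, 222): x_3 = 37·2737 + 152·3·222 = 202501; y_3 = 37·222 + 3·2737 = 16425.
  From (x_3, y_3) = (202501, 16425): x_4 = 37·202501 + 152·3·16425 = 14982337; y_4 = 37·16425 + 3·202501 = 1215228.
  From (x_4, y_4) = (14982337, 1215228): x_5 = 37·14982337 + 152·3·1215228 = 1108490437; y_5 = 37·1215228 + 3·14982337 = 89910447.
  From (x_5, y_5) = (1108490437, 89910447): x_6 = 37·1108490437 + 152·3·89910447 = 82013310001; y_6 = 37·89910447 + 3·1108490437 = 6652157850.
Step 3: Verify x_6² - 152·y_6² = 6726183017320126620001 - 6726183017320126620000 = 1 (should be 1). ✓

(x_1, y_1) = (37, 3); (x_6, y_6) = (82013310001, 6652157850).


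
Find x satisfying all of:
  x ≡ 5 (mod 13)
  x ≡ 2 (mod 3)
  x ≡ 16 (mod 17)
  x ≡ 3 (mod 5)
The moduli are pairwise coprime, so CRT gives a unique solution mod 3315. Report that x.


Product of moduli M = 13 · 3 · 17 · 5 = 3315.
Merge one congruence at a time:
  Start: x ≡ 5 (mod 13).
  Combine with x ≡ 2 (mod 3); new modulus lcm = 39.
    Write x = 5 + 13·t and substitute into x ≡ 2 (mod 3): 13·t ≡ 2 − 5 = -3 (mod 3).
    Reduce coefficients mod 3: 1·t ≡ 0 (mod 3).
    So t ≡ 0 (mod 3).
    Then x = 5 + 13·0 = 5, valid modulo lcm(13, 3) = 39: x ≡ 5 (mod 39).
  Combine with x ≡ 16 (mod 17); new modulus lcm = 663.
    Write x = 5 + 39·t and substitute into x ≡ 16 (mod 17): 39·t ≡ 16 − 5 = 11 (mod 17).
    Reduce coefficients mod 17: 5·t ≡ 11 (mod 17).
    The inverse of 5 mod 17 is 7 (since 5·7 = 35 = 2·17 + 1), so t ≡ 7·11 = 77 ≡ 9 (mod 17).
    Then x = 5 + 39·9 = 356, valid modulo lcm(39, 17) = 663: x ≡ 356 (mod 663).
  Combine with x ≡ 3 (mod 5); new modulus lcm = 3315.
    Write x = 356 + 663·t and substitute into x ≡ 3 (mod 5): 663·t ≡ 3 − 356 = -353 (mod 5).
    Reduce coefficients mod 5: 3·t ≡ 2 (mod 5).
    The inverse of 3 mod 5 is 2 (since 3·2 = 6 = 1·5 + 1), so t ≡ 2·2 = 4 ≡ 4 (mod 5).
    Then x = 356 + 663·4 = 3008, valid modulo lcm(663, 5) = 3315: x ≡ 3008 (mod 3315).
Verify against each original: 3008 mod 13 = 5, 3008 mod 3 = 2, 3008 mod 17 = 16, 3008 mod 5 = 3.

x ≡ 3008 (mod 3315).


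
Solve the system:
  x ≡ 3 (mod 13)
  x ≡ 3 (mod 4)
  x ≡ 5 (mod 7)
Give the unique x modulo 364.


Moduli 13, 4, 7 are pairwise coprime; by CRT there is a unique solution modulo M = 13 · 4 · 7 = 364.
Solve pairwise, accumulating the modulus:
  Start with x ≡ 3 (mod 13).
  Combine with x ≡ 3 (mod 4): since gcd(13, 4) = 1, we get a unique residue mod 52.
    Write x = 3 + 13·t and substitute into x ≡ 3 (mod 4): 13·t ≡ 3 − 3 = 0 (mod 4).
    Reduce coefficients mod 4: 1·t ≡ 0 (mod 4).
    So t ≡ 0 (mod 4).
    Then x = 3 + 13·0 = 3, valid modulo lcm(13, 4) = 52: x ≡ 3 (mod 52).
  Combine with x ≡ 5 (mod 7): since gcd(52, 7) = 1, we get a unique residue mod 364.
    Write x = 3 + 52·t and substitute into x ≡ 5 (mod 7): 52·t ≡ 5 − 3 = 2 (mod 7).
    Reduce coefficients mod 7: 3·t ≡ 2 (mod 7).
    The inverse of 3 mod 7 is 5 (since 3·5 = 15 = 2·7 + 1), so t ≡ 5·2 = 10 ≡ 3 (mod 7).
    Then x = 3 + 52·3 = 159, valid modulo lcm(52, 7) = 364: x ≡ 159 (mod 364).
Verify: 159 mod 13 = 3 ✓, 159 mod 4 = 3 ✓, 159 mod 7 = 5 ✓.

x ≡ 159 (mod 364).


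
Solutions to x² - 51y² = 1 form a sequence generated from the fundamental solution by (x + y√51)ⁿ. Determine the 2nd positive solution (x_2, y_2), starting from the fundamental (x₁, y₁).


Step 1: Find the fundamental solution (x₁, y₁) of x² - 51y² = 1.
  Expand √51 as a continued fraction. a₀ = ⌊√51⌋ = 7; iterate m_{k+1} = d_k·a_k − m_k, d_{k+1} = (51 − m_{k+1}²)/d_k, a_{k+1} = ⌊(a₀ + m_{k+1})/d_{k+1}⌋ (starting m₀ = 0, d₀ = 1), with convergents p_k = a_k·p_{k-1} + p_{k-2}, q_k = a_k·q_{k-1} + q_{k-2} (p₋₁ = 1, q₋₁ = 0):
  k = 0: a₀ = 7; p₀/q₀ = 7/1; p₀² − 51·q₀² = 49 − 51 = -2.
  k = 1: m = 7, d = 2, a = ⌊(7 + 7)/2⌋ = 7; p/q = (7·7 + 1)/(7·1 + 0) = 50/7; p² − 51·q² = 2500 − 2499 = 1.
  The first convergent with p² − 51·q² = 1 gives the fundamental solution (x₁, y₁) = (50, 7).
Step 2: Apply the recurrence (x_{n+1}, y_{n+1}) = (x₁x_n + 51y₁y_n, x₁y_n + y₁x_n) repeatedly.
  From (x_1, y_1) = (50, 7): x_2 = 50·50 + 51·7·7 = 4999; y_2 = 50·7 + 7·50 = 700.
Step 3: Verify x_2² - 51·y_2² = 24990001 - 24990000 = 1 (should be 1). ✓

(x_1, y_1) = (50, 7); (x_2, y_2) = (4999, 700).


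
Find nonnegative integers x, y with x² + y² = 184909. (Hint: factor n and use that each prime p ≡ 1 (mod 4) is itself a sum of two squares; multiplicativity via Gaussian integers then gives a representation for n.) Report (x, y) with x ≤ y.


Step 1: Factor n = 184909 = 17 · 73 · 149.
Step 2: Check the mod-4 condition on each prime factor: 17 ≡ 1 (mod 4), exponent 1; 73 ≡ 1 (mod 4), exponent 1; 149 ≡ 1 (mod 4), exponent 1.
All primes ≡ 3 (mod 4) appear to even exponent (or don't appear), so by the two-squares theorem n IS expressible as a sum of two squares.
Step 3: Build a representation. Here n = 17 · 73 · 149 is a product of primes ≡ 1 (mod 4). Each prime p ≡ 1 (mod 4) is itself a sum of two squares; find a² by testing p − a² for a perfect square:
  17: 17 − 1² = 16 = 4² ⇒ 17 = 1² + 4².
  73: 73 − 1² = 72, 73 − 2² = 69, 73 − 3² = 64 = 8² ⇒ 73 = 3² + 8².
  149: 149 − 1² = 148, 149 − 2² = 145, 149 − 3² = 140, 149 − 4² = 133, 149 − 5² = 124, 149 − 6² = 113, 149 − 7² = 100 = 10² ⇒ 149 = 7² + 10².
  Combine using the Brahmagupta–Fibonacci identity (a² + b²)(c² + d²) = (ac − bd)² + (ad + bc)² = (ac + bd)² + (ad − bc)²:
  17 · 73 = 1241: from (1² + 4²)(3² + 8²), take (1·3 − 4·8, 1·8 + 4·3) = (3 − 32, 8 + 12) = (-29, 20); dropping signs (only squares matter) gives (29, 20); check 29² + 20² = 841 + 400 = 1241 ✓.
  1241 · 149 = 184909: from (29² + 20²)(7² + 10²), take (29·7 − 20·10, 29·10 + 20·7) = (203 − 200, 290 + 140) = (3, 430); check 3² + 430² = 9 + 184900 = 184909 ✓.
Step 4: Order so x ≤ y and verify: 3² + 430² = 9 + 184900 = 184909 = n. ✓

n = 184909 = 3² + 430² (one valid representation with x ≤ y).


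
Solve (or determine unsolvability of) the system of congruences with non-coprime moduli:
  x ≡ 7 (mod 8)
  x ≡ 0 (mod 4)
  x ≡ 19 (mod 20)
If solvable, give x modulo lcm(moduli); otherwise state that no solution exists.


Moduli 8, 4, 20 are not pairwise coprime, so CRT works modulo lcm(m_i) when all pairwise compatibility conditions hold.
Pairwise compatibility: gcd(m_i, m_j) must divide a_i - a_j for every pair.
Merge one congruence at a time:
  Start: x ≡ 7 (mod 8).
  Combine with x ≡ 0 (mod 4): gcd(8, 4) = 4, and 0 - 7 = -7 is NOT divisible by 4.
    ⇒ system is inconsistent (no integer solution).

No solution (the system is inconsistent).


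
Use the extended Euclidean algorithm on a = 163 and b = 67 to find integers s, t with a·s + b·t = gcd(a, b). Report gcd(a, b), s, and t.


Euclidean algorithm on (163, 67) — divide until remainder is 0:
  163 = 2 · 67 + 29
  67 = 2 · 29 + 9
  29 = 3 · 9 + 2
  9 = 4 · 2 + 1
  2 = 2 · 1 + 0
gcd(163, 67) = 1.
Track Bezout coefficients alongside the remainders: start with r₀ = 163 = a·1 + b·0 (s = 1, t = 0) and r₁ = 67 = a·0 + b·1 (s = 0, t = 1); each new remainder r_{k+1} = r_{k-1} − q_k·r_k inherits s_{k+1} = s_{k-1} − q_k·s_k, t_{k+1} = t_{k-1} − q_k·t_k, so r_k = a·s_k + b·t_k at every step:
  q = 2: r = 29, s = 1 − 2·0 = 1, t = 0 − 2·1 = -2  (check: 163·1 + 67·(-2) = 29)
  q = 2: r = 9, s = 0 − 2·1 = -2, t = 1 − 2·(-2) = 5  (check: 163·(-2) + 67·5 = 9)
  q = 3: r = 2, s = 1 − 3·(-2) = 7, t = -2 − 3·5 = -17  (check: 163·7 + 67·(-17) = 2)
  q = 4: r = 1, s = -2 − 4·7 = -30, t = 5 − 4·(-17) = 73  (check: 163·(-30) + 67·73 = 1)
The row with r = 1 (the gcd) gives the Bezout coefficients s = -30, t = 73.
Result: 163 · (-30) + 67 · (73) = 1.

gcd(163, 67) = 1; s = -30, t = 73 (check: 163·(-30) + 67·73 = 1).


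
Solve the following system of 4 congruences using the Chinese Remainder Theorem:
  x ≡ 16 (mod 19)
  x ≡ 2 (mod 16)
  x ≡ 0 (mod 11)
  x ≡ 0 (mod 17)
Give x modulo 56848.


Product of moduli M = 19 · 16 · 11 · 17 = 56848.
Merge one congruence at a time:
  Start: x ≡ 16 (mod 19).
  Combine with x ≡ 2 (mod 16); new modulus lcm = 304.
    Write x = 16 + 19·t and substitute into x ≡ 2 (mod 16): 19·t ≡ 2 − 16 = -14 (mod 16).
    Reduce coefficients mod 16: 3·t ≡ 2 (mod 16).
    The inverse of 3 mod 16 is 11 (since 3·11 = 33 = 2·16 + 1), so t ≡ 11·2 = 22 ≡ 6 (mod 16).
    Then x = 16 + 19·6 = 130, valid modulo lcm(19, 16) = 304: x ≡ 130 (mod 304).
  Combine with x ≡ 0 (mod 11); new modulus lcm = 3344.
    Write x = 130 + 304·t and substitute into x ≡ 0 (mod 11): 304·t ≡ 0 − 130 = -130 (mod 11).
    Reduce coefficients mod 11: 7·t ≡ 2 (mod 11).
    The inverse of 7 mod 11 is 8 (since 7·8 = 56 = 5·11 + 1), so t ≡ 8·2 = 16 ≡ 5 (mod 11).
    Then x = 130 + 304·5 = 1650, valid modulo lcm(304, 11) = 3344: x ≡ 1650 (mod 3344).
  Combine with x ≡ 0 (mod 17); new modulus lcm = 56848.
    Write x = 1650 + 3344·t and substitute into x ≡ 0 (mod 17): 3344·t ≡ 0 − 1650 = -1650 (mod 17).
    Reduce coefficients mod 17: 12·t ≡ 16 (mod 17).
    The inverse of 12 mod 17 is 10 (since 12·10 = 120 = 7·17 + 1), so t ≡ 10·16 = 160 ≡ 7 (mod 17).
    Then x = 1650 + 3344·7 = 25058, valid modulo lcm(3344, 17) = 56848: x ≡ 25058 (mod 56848).
Verify against each original: 25058 mod 19 = 16, 25058 mod 16 = 2, 25058 mod 11 = 0, 25058 mod 17 = 0.

x ≡ 25058 (mod 56848).


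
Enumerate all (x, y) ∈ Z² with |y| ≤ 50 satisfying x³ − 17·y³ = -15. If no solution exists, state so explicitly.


The equation is x³ - 17y³ = -15. For fixed y, x³ = 17·y³ − 15, so a solution requires the RHS to be a perfect cube.
Strategy: iterate y from -50 to 50, compute RHS = 17·y³ − 15, and check whether it is a (positive or negative) perfect cube.
Check small values of y:
  y = 0: RHS = -15 is not a perfect cube.
  y = 1: RHS = 2 is not a perfect cube.
  y = -1: RHS = -32 is not a perfect cube.
  y = 2: RHS = 121 is not a perfect cube.
  y = -2: RHS = -151 is not a perfect cube.
  y = 3: RHS = 444 is not a perfect cube.
  y = -3: RHS = -474 is not a perfect cube.
Continuing the search up to |y| = 50 finds no solutions either.
No (x, y) in the scanned range satisfies the equation.

No integer solutions with |y| ≤ 50.


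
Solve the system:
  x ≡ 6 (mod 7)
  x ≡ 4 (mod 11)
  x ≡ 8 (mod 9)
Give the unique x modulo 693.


Moduli 7, 11, 9 are pairwise coprime; by CRT there is a unique solution modulo M = 7 · 11 · 9 = 693.
Solve pairwise, accumulating the modulus:
  Start with x ≡ 6 (mod 7).
  Combine with x ≡ 4 (mod 11): since gcd(7, 11) = 1, we get a unique residue mod 77.
    Write x = 6 + 7·t and substitute into x ≡ 4 (mod 11): 7·t ≡ 4 − 6 = -2 (mod 11).
    Reduce coefficients mod 11: 7·t ≡ 9 (mod 11).
    The inverse of 7 mod 11 is 8 (since 7·8 = 56 = 5·11 + 1), so t ≡ 8·9 = 72 ≡ 6 (mod 11).
    Then x = 6 + 7·6 = 48, valid modulo lcm(7, 11) = 77: x ≡ 48 (mod 77).
  Combine with x ≡ 8 (mod 9): since gcd(77, 9) = 1, we get a unique residue mod 693.
    Write x = 48 + 77·t and substitute into x ≡ 8 (mod 9): 77·t ≡ 8 − 48 = -40 (mod 9).
    Reduce coefficients mod 9: 5·t ≡ 5 (mod 9).
    The inverse of 5 mod 9 is 2 (since 5·2 = 10 = 1·9 + 1), so t ≡ 2·5 = 10 ≡ 1 (mod 9).
    Then x = 48 + 77·1 = 125, valid modulo lcm(77, 9) = 693: x ≡ 125 (mod 693).
Verify: 125 mod 7 = 6 ✓, 125 mod 11 = 4 ✓, 125 mod 9 = 8 ✓.

x ≡ 125 (mod 693).


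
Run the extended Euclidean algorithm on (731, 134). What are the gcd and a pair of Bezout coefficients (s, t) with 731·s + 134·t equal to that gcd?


Euclidean algorithm on (731, 134) — divide until remainder is 0:
  731 = 5 · 134 + 61
  134 = 2 · 61 + 12
  61 = 5 · 12 + 1
  12 = 12 · 1 + 0
gcd(731, 134) = 1.
Track Bezout coefficients alongside the remainders: start with r₀ = 731 = a·1 + b·0 (s = 1, t = 0) and r₁ = 134 = a·0 + b·1 (s = 0, t = 1); each new remainder r_{k+1} = r_{k-1} − q_k·r_k inherits s_{k+1} = s_{k-1} − q_k·s_k, t_{k+1} = t_{k-1} − q_k·t_k, so r_k = a·s_k + b·t_k at every step:
  q = 5: r = 61, s = 1 − 5·0 = 1, t = 0 − 5·1 = -5  (check: 731·1 + 134·(-5) = 61)
  q = 2: r = 12, s = 0 − 2·1 = -2, t = 1 − 2·(-5) = 11  (check: 731·(-2) + 134·11 = 12)
  q = 5: r = 1, s = 1 − 5·(-2) = 11, t = -5 − 5·11 = -60  (check: 731·11 + 134·(-60) = 1)
The row with r = 1 (the gcd) gives the Bezout coefficients s = 11, t = -60.
Result: 731 · (11) + 134 · (-60) = 1.

gcd(731, 134) = 1; s = 11, t = -60 (check: 731·11 + 134·(-60) = 1).


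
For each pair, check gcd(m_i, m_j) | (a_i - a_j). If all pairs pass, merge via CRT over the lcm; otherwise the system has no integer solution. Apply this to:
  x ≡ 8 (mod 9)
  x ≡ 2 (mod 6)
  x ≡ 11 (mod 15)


Moduli 9, 6, 15 are not pairwise coprime, so CRT works modulo lcm(m_i) when all pairwise compatibility conditions hold.
Pairwise compatibility: gcd(m_i, m_j) must divide a_i - a_j for every pair.
Merge one congruence at a time:
  Start: x ≡ 8 (mod 9).
  Combine with x ≡ 2 (mod 6): gcd(9, 6) = 3; 2 - 8 = -6, which IS divisible by 3, so compatible.
    Write x = 8 + 9·t and substitute into x ≡ 2 (mod 6): 9·t ≡ 2 − 8 = -6 (mod 6).
    Divide the congruence (and modulus) by g = 3: 3·t ≡ -2 (mod 2).
    Reduce coefficients mod 2: 1·t ≡ 0 (mod 2).
    So t ≡ 0 (mod 2).
    Then x = 8 + 9·0 = 8, valid modulo lcm(9, 6) = 18: x ≡ 8 (mod 18).
  Combine with x ≡ 11 (mod 15): gcd(18, 15) = 3; 11 - 8 = 3, which IS divisible by 3, so compatible.
    Write x = 8 + 18·t and substitute into x ≡ 11 (mod 15): 18·t ≡ 11 − 8 = 3 (mod 15).
    Divide the congruence (and modulus) by g = 3: 6·t ≡ 1 (mod 5).
    Reduce coefficients mod 5: 1·t ≡ 1 (mod 5).
    So t ≡ 1 (mod 5).
    Then x = 8 + 18·1 = 26, valid modulo lcm(18, 15) = 90: x ≡ 26 (mod 90).
Verify: 26 mod 9 = 8, 26 mod 6 = 2, 26 mod 15 = 11.

x ≡ 26 (mod 90).


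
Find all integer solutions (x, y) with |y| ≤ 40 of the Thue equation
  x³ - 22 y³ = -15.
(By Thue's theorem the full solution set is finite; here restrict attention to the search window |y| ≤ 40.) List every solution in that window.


The equation is x³ - 22y³ = -15. For fixed y, x³ = 22·y³ − 15, so a solution requires the RHS to be a perfect cube.
Strategy: iterate y from -40 to 40, compute RHS = 22·y³ − 15, and check whether it is a (positive or negative) perfect cube.
Check small values of y:
  y = 0: RHS = -15 is not a perfect cube.
  y = 1: RHS = 7 is not a perfect cube.
  y = -1: RHS = -37 is not a perfect cube.
  y = 2: RHS = 161 is not a perfect cube.
  y = -2: RHS = -191 is not a perfect cube.
  y = 3: RHS = 579 is not a perfect cube.
  y = -3: RHS = -609 is not a perfect cube.
Continuing the search up to |y| = 40 finds no solutions either.
No (x, y) in the scanned range satisfies the equation.

No integer solutions with |y| ≤ 40.


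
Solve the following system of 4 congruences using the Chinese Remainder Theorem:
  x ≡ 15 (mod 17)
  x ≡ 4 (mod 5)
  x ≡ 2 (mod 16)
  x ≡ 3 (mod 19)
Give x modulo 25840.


Product of moduli M = 17 · 5 · 16 · 19 = 25840.
Merge one congruence at a time:
  Start: x ≡ 15 (mod 17).
  Combine with x ≡ 4 (mod 5); new modulus lcm = 85.
    Write x = 15 + 17·t and substitute into x ≡ 4 (mod 5): 17·t ≡ 4 − 15 = -11 (mod 5).
    Reduce coefficients mod 5: 2·t ≡ 4 (mod 5).
    The inverse of 2 mod 5 is 3 (since 2·3 = 6 = 1·5 + 1), so t ≡ 3·4 = 12 ≡ 2 (mod 5).
    Then x = 15 + 17·2 = 49, valid modulo lcm(17, 5) = 85: x ≡ 49 (mod 85).
  Combine with x ≡ 2 (mod 16); new modulus lcm = 1360.
    Write x = 49 + 85·t and substitute into x ≡ 2 (mod 16): 85·t ≡ 2 − 49 = -47 (mod 16).
    Reduce coefficients mod 16: 5·t ≡ 1 (mod 16).
    The inverse of 5 mod 16 is 13 (since 5·13 = 65 = 4·16 + 1), so t ≡ 13·1 = 13 ≡ 13 (mod 16).
    Then x = 49 + 85·13 = 1154, valid modulo lcm(85, 16) = 1360: x ≡ 1154 (mod 1360).
  Combine with x ≡ 3 (mod 19); new modulus lcm = 25840.
    Write x = 1154 + 1360·t and substitute into x ≡ 3 (mod 19): 1360·t ≡ 3 − 1154 = -1151 (mod 19).
    Reduce coefficients mod 19: 11·t ≡ 8 (mod 19).
    The inverse of 11 mod 19 is 7 (since 11·7 = 77 = 4·19 + 1), so t ≡ 7·8 = 56 ≡ 18 (mod 19).
    Then x = 1154 + 1360·18 = 25634, valid modulo lcm(1360, 19) = 25840: x ≡ 25634 (mod 25840).
Verify against each original: 25634 mod 17 = 15, 25634 mod 5 = 4, 25634 mod 16 = 2, 25634 mod 19 = 3.

x ≡ 25634 (mod 25840).


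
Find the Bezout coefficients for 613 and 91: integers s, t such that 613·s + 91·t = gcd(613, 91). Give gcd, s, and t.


Euclidean algorithm on (613, 91) — divide until remainder is 0:
  613 = 6 · 91 + 67
  91 = 1 · 67 + 24
  67 = 2 · 24 + 19
  24 = 1 · 19 + 5
  19 = 3 · 5 + 4
  5 = 1 · 4 + 1
  4 = 4 · 1 + 0
gcd(613, 91) = 1.
Track Bezout coefficients alongside the remainders: start with r₀ = 613 = a·1 + b·0 (s = 1, t = 0) and r₁ = 91 = a·0 + b·1 (s = 0, t = 1); each new remainder r_{k+1} = r_{k-1} − q_k·r_k inherits s_{k+1} = s_{k-1} − q_k·s_k, t_{k+1} = t_{k-1} − q_k·t_k, so r_k = a·s_k + b·t_k at every step:
  q = 6: r = 67, s = 1 − 6·0 = 1, t = 0 − 6·1 = -6  (check: 613·1 + 91·(-6) = 67)
  q = 1: r = 24, s = 0 − 1·1 = -1, t = 1 − 1·(-6) = 7  (check: 613·(-1) + 91·7 = 24)
  q = 2: r = 19, s = 1 − 2·(-1) = 3, t = -6 − 2·7 = -20  (check: 613·3 + 91·(-20) = 19)
  q = 1: r = 5, s = -1 − 1·3 = -4, t = 7 − 1·(-20) = 27  (check: 613·(-4) + 91·27 = 5)
  q = 3: r = 4, s = 3 − 3·(-4) = 15, t = -20 − 3·27 = -101  (check: 613·15 + 91·(-101) = 4)
  q = 1: r = 1, s = -4 − 1·15 = -19, t = 27 − 1·(-101) = 128  (check: 613·(-19) + 91·128 = 1)
The row with r = 1 (the gcd) gives the Bezout coefficients s = -19, t = 128.
Result: 613 · (-19) + 91 · (128) = 1.

gcd(613, 91) = 1; s = -19, t = 128 (check: 613·(-19) + 91·128 = 1).


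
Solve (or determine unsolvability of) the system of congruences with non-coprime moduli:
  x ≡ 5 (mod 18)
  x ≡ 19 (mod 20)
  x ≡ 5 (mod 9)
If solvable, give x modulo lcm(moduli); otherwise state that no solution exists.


Moduli 18, 20, 9 are not pairwise coprime, so CRT works modulo lcm(m_i) when all pairwise compatibility conditions hold.
Pairwise compatibility: gcd(m_i, m_j) must divide a_i - a_j for every pair.
Merge one congruence at a time:
  Start: x ≡ 5 (mod 18).
  Combine with x ≡ 19 (mod 20): gcd(18, 20) = 2; 19 - 5 = 14, which IS divisible by 2, so compatible.
    Write x = 5 + 18·t and substitute into x ≡ 19 (mod 20): 18·t ≡ 19 − 5 = 14 (mod 20).
    Divide the congruence (and modulus) by g = 2: 9·t ≡ 7 (mod 10).
    The inverse of 9 mod 10 is 9 (since 9·9 = 81 = 8·10 + 1), so t ≡ 9·7 = 63 ≡ 3 (mod 10).
    Then x = 5 + 18·3 = 59, valid modulo lcm(18, 20) = 180: x ≡ 59 (mod 180).
  Combine with x ≡ 5 (mod 9): gcd(180, 9) = 9; 5 - 59 = -54, which IS divisible by 9, so compatible.
    Write x = 59 + 180·t and substitute into x ≡ 5 (mod 9): 180·t ≡ 5 − 59 = -54 (mod 9).
    Divide the congruence (and modulus) by g = 9: 20·t ≡ -6 (mod 1).
    Modulo 1 every t works; take t = 0.
    Then x = 59 + 180·0 = 59, valid modulo lcm(180, 9) = 180: x ≡ 59 (mod 180).
Verify: 59 mod 18 = 5, 59 mod 20 = 19, 59 mod 9 = 5.

x ≡ 59 (mod 180).


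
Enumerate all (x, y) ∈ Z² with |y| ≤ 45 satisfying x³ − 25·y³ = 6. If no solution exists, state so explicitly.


The equation is x³ - 25y³ = 6. For fixed y, x³ = 25·y³ + 6, so a solution requires the RHS to be a perfect cube.
Strategy: iterate y from -45 to 45, compute RHS = 25·y³ + 6, and check whether it is a (positive or negative) perfect cube.
Check small values of y:
  y = 0: RHS = 6 is not a perfect cube.
  y = 1: RHS = 31 is not a perfect cube.
  y = -1: RHS = -19 is not a perfect cube.
  y = 2: RHS = 206 is not a perfect cube.
  y = -2: RHS = -194 is not a perfect cube.
  y = 3: RHS = 681 is not a perfect cube.
  y = -3: RHS = -669 is not a perfect cube.
Continuing the search up to |y| = 45 finds no solutions either.
No (x, y) in the scanned range satisfies the equation.

No integer solutions with |y| ≤ 45.


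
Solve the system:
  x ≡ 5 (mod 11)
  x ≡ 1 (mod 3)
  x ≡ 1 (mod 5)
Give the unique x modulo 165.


Moduli 11, 3, 5 are pairwise coprime; by CRT there is a unique solution modulo M = 11 · 3 · 5 = 165.
Solve pairwise, accumulating the modulus:
  Start with x ≡ 5 (mod 11).
  Combine with x ≡ 1 (mod 3): since gcd(11, 3) = 1, we get a unique residue mod 33.
    Write x = 5 + 11·t and substitute into x ≡ 1 (mod 3): 11·t ≡ 1 − 5 = -4 (mod 3).
    Reduce coefficients mod 3: 2·t ≡ 2 (mod 3).
    The inverse of 2 mod 3 is 2 (since 2·2 = 4 = 1·3 + 1), so t ≡ 2·2 = 4 ≡ 1 (mod 3).
    Then x = 5 + 11·1 = 16, valid modulo lcm(11, 3) = 33: x ≡ 16 (mod 33).
  Combine with x ≡ 1 (mod 5): since gcd(33, 5) = 1, we get a unique residue mod 165.
    Write x = 16 + 33·t and substitute into x ≡ 1 (mod 5): 33·t ≡ 1 − 16 = -15 (mod 5).
    Reduce coefficients mod 5: 3·t ≡ 0 (mod 5).
    The inverse of 3 mod 5 is 2 (since 3·2 = 6 = 1·5 + 1), so t ≡ 2·0 = 0 ≡ 0 (mod 5).
    Then x = 16 + 33·0 = 16, valid modulo lcm(33, 5) = 165: x ≡ 16 (mod 165).
Verify: 16 mod 11 = 5 ✓, 16 mod 3 = 1 ✓, 16 mod 5 = 1 ✓.

x ≡ 16 (mod 165).


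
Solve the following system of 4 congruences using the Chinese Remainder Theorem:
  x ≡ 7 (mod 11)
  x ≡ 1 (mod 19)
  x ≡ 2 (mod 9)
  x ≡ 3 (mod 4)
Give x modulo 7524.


Product of moduli M = 11 · 19 · 9 · 4 = 7524.
Merge one congruence at a time:
  Start: x ≡ 7 (mod 11).
  Combine with x ≡ 1 (mod 19); new modulus lcm = 209.
    Write x = 7 + 11·t and substitute into x ≡ 1 (mod 19): 11·t ≡ 1 − 7 = -6 (mod 19).
    Reduce coefficients mod 19: 11·t ≡ 13 (mod 19).
    The inverse of 11 mod 19 is 7 (since 11·7 = 77 = 4·19 + 1), so t ≡ 7·13 = 91 ≡ 15 (mod 19).
    Then x = 7 + 11·15 = 172, valid modulo lcm(11, 19) = 209: x ≡ 172 (mod 209).
  Combine with x ≡ 2 (mod 9); new modulus lcm = 1881.
    Write x = 172 + 209·t and substitute into x ≡ 2 (mod 9): 209·t ≡ 2 − 172 = -170 (mod 9).
    Reduce coefficients mod 9: 2·t ≡ 1 (mod 9).
    The inverse of 2 mod 9 is 5 (since 2·5 = 10 = 1·9 + 1), so t ≡ 5·1 = 5 ≡ 5 (mod 9).
    Then x = 172 + 209·5 = 1217, valid modulo lcm(209, 9) = 1881: x ≡ 1217 (mod 1881).
  Combine with x ≡ 3 (mod 4); new modulus lcm = 7524.
    Write x = 1217 + 1881·t and substitute into x ≡ 3 (mod 4): 1881·t ≡ 3 − 1217 = -1214 (mod 4).
    Reduce coefficients mod 4: 1·t ≡ 2 (mod 4).
    So t ≡ 2 (mod 4).
    Then x = 1217 + 1881·2 = 4979, valid modulo lcm(1881, 4) = 7524: x ≡ 4979 (mod 7524).
Verify against each original: 4979 mod 11 = 7, 4979 mod 19 = 1, 4979 mod 9 = 2, 4979 mod 4 = 3.

x ≡ 4979 (mod 7524).


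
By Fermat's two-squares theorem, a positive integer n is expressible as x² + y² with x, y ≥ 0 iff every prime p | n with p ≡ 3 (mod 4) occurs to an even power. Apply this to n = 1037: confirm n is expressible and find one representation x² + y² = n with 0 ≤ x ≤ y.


Step 1: Factor n = 1037 = 17 · 61.
Step 2: Check the mod-4 condition on each prime factor: 17 ≡ 1 (mod 4), exponent 1; 61 ≡ 1 (mod 4), exponent 1.
All primes ≡ 3 (mod 4) appear to even exponent (or don't appear), so by the two-squares theorem n IS expressible as a sum of two squares.
Step 3: Build a representation. Here n = 17 · 61 is a product of primes ≡ 1 (mod 4). Each prime p ≡ 1 (mod 4) is itself a sum of two squares; find a² by testing p − a² for a perfect square:
  17: 17 − 1² = 16 = 4² ⇒ 17 = 1² + 4².
  61: 61 − 1² = 60, 61 − 2² = 57, 61 − 3² = 52, 61 − 4² = 45, 61 − 5² = 36 = 6² ⇒ 61 = 5² + 6².
  Combine using the Brahmagupta–Fibonacci identity (a² + b²)(c² + d²) = (ac − bd)² + (ad + bc)² = (ac + bd)² + (ad − bc)²:
  17 · 61 = 1037: from (1² + 4²)(5² + 6²), take (1·5 − 4·6, 1·6 + 4·5) = (5 − 24, 6 + 20) = (-19, 26); dropping signs (only squares matter) gives (19, 26); check 19² + 26² = 361 + 676 = 1037 ✓.
Step 4: Order so x ≤ y and verify: 19² + 26² = 361 + 676 = 1037 = n. ✓

n = 1037 = 19² + 26² (one valid representation with x ≤ y).


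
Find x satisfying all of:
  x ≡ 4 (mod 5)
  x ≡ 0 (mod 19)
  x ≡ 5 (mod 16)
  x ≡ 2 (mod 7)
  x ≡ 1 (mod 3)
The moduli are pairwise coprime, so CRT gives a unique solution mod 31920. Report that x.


Product of moduli M = 5 · 19 · 16 · 7 · 3 = 31920.
Merge one congruence at a time:
  Start: x ≡ 4 (mod 5).
  Combine with x ≡ 0 (mod 19); new modulus lcm = 95.
    Write x = 4 + 5·t and substitute into x ≡ 0 (mod 19): 5·t ≡ 0 − 4 = -4 (mod 19).
    Reduce coefficients mod 19: 5·t ≡ 15 (mod 19).
    The inverse of 5 mod 19 is 4 (since 5·4 = 20 = 1·19 + 1), so t ≡ 4·15 = 60 ≡ 3 (mod 19).
    Then x = 4 + 5·3 = 19, valid modulo lcm(5, 19) = 95: x ≡ 19 (mod 95).
  Combine with x ≡ 5 (mod 16); new modulus lcm = 1520.
    Write x = 19 + 95·t and substitute into x ≡ 5 (mod 16): 95·t ≡ 5 − 19 = -14 (mod 16).
    Reduce coefficients mod 16: 15·t ≡ 2 (mod 16).
    The inverse of 15 mod 16 is 15 (since 15·15 = 225 = 14·16 + 1), so t ≡ 15·2 = 30 ≡ 14 (mod 16).
    Then x = 19 + 95·14 = 1349, valid modulo lcm(95, 16) = 1520: x ≡ 1349 (mod 1520).
  Combine with x ≡ 2 (mod 7); new modulus lcm = 10640.
    Write x = 1349 + 1520·t and substitute into x ≡ 2 (mod 7): 1520·t ≡ 2 − 1349 = -1347 (mod 7).
    Reduce coefficients mod 7: 1·t ≡ 4 (mod 7).
    So t ≡ 4 (mod 7).
    Then x = 1349 + 1520·4 = 7429, valid modulo lcm(1520, 7) = 10640: x ≡ 7429 (mod 10640).
  Combine with x ≡ 1 (mod 3); new modulus lcm = 31920.
    Write x = 7429 + 10640·t and substitute into x ≡ 1 (mod 3): 10640·t ≡ 1 − 7429 = -7428 (mod 3).
    Reduce coefficients mod 3: 2·t ≡ 0 (mod 3).
    The inverse of 2 mod 3 is 2 (since 2·2 = 4 = 1·3 + 1), so t ≡ 2·0 = 0 ≡ 0 (mod 3).
    Then x = 7429 + 10640·0 = 7429, valid modulo lcm(10640, 3) = 31920: x ≡ 7429 (mod 31920).
Verify against each original: 7429 mod 5 = 4, 7429 mod 19 = 0, 7429 mod 16 = 5, 7429 mod 7 = 2, 7429 mod 3 = 1.

x ≡ 7429 (mod 31920).


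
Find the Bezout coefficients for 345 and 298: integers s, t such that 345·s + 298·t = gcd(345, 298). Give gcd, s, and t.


Euclidean algorithm on (345, 298) — divide until remainder is 0:
  345 = 1 · 298 + 47
  298 = 6 · 47 + 16
  47 = 2 · 16 + 15
  16 = 1 · 15 + 1
  15 = 15 · 1 + 0
gcd(345, 298) = 1.
Track Bezout coefficients alongside the remainders: start with r₀ = 345 = a·1 + b·0 (s = 1, t = 0) and r₁ = 298 = a·0 + b·1 (s = 0, t = 1); each new remainder r_{k+1} = r_{k-1} − q_k·r_k inherits s_{k+1} = s_{k-1} − q_k·s_k, t_{k+1} = t_{k-1} − q_k·t_k, so r_k = a·s_k + b·t_k at every step:
  q = 1: r = 47, s = 1 − 1·0 = 1, t = 0 − 1·1 = -1  (check: 345·1 + 298·(-1) = 47)
  q = 6: r = 16, s = 0 − 6·1 = -6, t = 1 − 6·(-1) = 7  (check: 345·(-6) + 298·7 = 16)
  q = 2: r = 15, s = 1 − 2·(-6) = 13, t = -1 − 2·7 = -15  (check: 345·13 + 298·(-15) = 15)
  q = 1: r = 1, s = -6 − 1·13 = -19, t = 7 − 1·(-15) = 22  (check: 345·(-19) + 298·22 = 1)
The row with r = 1 (the gcd) gives the Bezout coefficients s = -19, t = 22.
Result: 345 · (-19) + 298 · (22) = 1.

gcd(345, 298) = 1; s = -19, t = 22 (check: 345·(-19) + 298·22 = 1).
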